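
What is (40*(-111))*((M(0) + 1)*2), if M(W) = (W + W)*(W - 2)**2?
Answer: -8880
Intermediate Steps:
M(W) = 2*W*(-2 + W)**2 (M(W) = (2*W)*(-2 + W)**2 = 2*W*(-2 + W)**2)
(40*(-111))*((M(0) + 1)*2) = (40*(-111))*((2*0*(-2 + 0)**2 + 1)*2) = -4440*(2*0*(-2)**2 + 1)*2 = -4440*(2*0*4 + 1)*2 = -4440*(0 + 1)*2 = -4440*2 = -8880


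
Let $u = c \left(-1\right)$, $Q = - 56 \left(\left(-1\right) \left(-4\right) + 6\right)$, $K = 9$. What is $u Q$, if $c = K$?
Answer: $5040$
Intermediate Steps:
$c = 9$
$Q = -560$ ($Q = - 56 \left(4 + 6\right) = \left(-56\right) 10 = -560$)
$u = -9$ ($u = 9 \left(-1\right) = -9$)
$u Q = \left(-9\right) \left(-560\right) = 5040$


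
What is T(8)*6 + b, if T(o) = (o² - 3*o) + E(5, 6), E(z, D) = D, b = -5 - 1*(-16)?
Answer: 287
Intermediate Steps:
b = 11 (b = -5 + 16 = 11)
T(o) = 6 + o² - 3*o (T(o) = (o² - 3*o) + 6 = 6 + o² - 3*o)
T(8)*6 + b = (6 + 8² - 3*8)*6 + 11 = (6 + 64 - 24)*6 + 11 = 46*6 + 11 = 276 + 11 = 287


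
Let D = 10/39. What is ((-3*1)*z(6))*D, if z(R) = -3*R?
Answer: 180/13 ≈ 13.846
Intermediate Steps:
D = 10/39 (D = 10*(1/39) = 10/39 ≈ 0.25641)
((-3*1)*z(6))*D = ((-3*1)*(-3*6))*(10/39) = -3*(-18)*(10/39) = 54*(10/39) = 180/13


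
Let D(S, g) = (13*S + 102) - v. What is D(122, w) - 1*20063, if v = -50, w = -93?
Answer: -18325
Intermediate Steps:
D(S, g) = 152 + 13*S (D(S, g) = (13*S + 102) - 1*(-50) = (102 + 13*S) + 50 = 152 + 13*S)
D(122, w) - 1*20063 = (152 + 13*122) - 1*20063 = (152 + 1586) - 20063 = 1738 - 20063 = -18325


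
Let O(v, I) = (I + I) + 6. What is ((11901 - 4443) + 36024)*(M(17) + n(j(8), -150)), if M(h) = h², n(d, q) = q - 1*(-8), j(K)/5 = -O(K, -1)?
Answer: 6391854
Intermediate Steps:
O(v, I) = 6 + 2*I (O(v, I) = 2*I + 6 = 6 + 2*I)
j(K) = -20 (j(K) = 5*(-(6 + 2*(-1))) = 5*(-(6 - 2)) = 5*(-1*4) = 5*(-4) = -20)
n(d, q) = 8 + q (n(d, q) = q + 8 = 8 + q)
((11901 - 4443) + 36024)*(M(17) + n(j(8), -150)) = ((11901 - 4443) + 36024)*(17² + (8 - 150)) = (7458 + 36024)*(289 - 142) = 43482*147 = 6391854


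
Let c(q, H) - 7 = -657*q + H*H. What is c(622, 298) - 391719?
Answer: -711562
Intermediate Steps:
c(q, H) = 7 + H**2 - 657*q (c(q, H) = 7 + (-657*q + H*H) = 7 + (-657*q + H**2) = 7 + (H**2 - 657*q) = 7 + H**2 - 657*q)
c(622, 298) - 391719 = (7 + 298**2 - 657*622) - 391719 = (7 + 88804 - 408654) - 391719 = -319843 - 391719 = -711562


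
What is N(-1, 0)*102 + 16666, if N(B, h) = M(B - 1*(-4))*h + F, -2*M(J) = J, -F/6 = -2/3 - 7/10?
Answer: 87512/5 ≈ 17502.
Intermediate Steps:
F = 41/5 (F = -6*(-2/3 - 7/10) = -6*(-41/30) = 41/5 ≈ 8.2000)
M(J) = -J/2
N(B, h) = 41/5 + h*(-2 - B/2) (N(B, h) = (-(B - 1*(-4))/2)*h + 41/5 = (-(B + 4)/2)*h + 41/5 = (-(4 + B)/2)*h + 41/5 = (-2 - B/2)*h + 41/5 = h*(-2 - B/2) + 41/5 = 41/5 + h*(-2 - B/2))
N(-1, 0)*102 + 16666 = (41/5 - 1/2*0*(4 - 1))*102 + 16666 = (41/5 - 1/2*0*3)*102 + 16666 = (41/5 + 0)*102 + 16666 = (41/5)*102 + 16666 = 4182/5 + 16666 = 87512/5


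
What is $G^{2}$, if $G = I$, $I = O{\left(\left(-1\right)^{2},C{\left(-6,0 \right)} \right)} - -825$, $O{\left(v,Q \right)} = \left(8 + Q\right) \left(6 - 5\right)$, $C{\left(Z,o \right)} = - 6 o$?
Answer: $693889$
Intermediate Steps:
$O{\left(v,Q \right)} = 8 + Q$ ($O{\left(v,Q \right)} = \left(8 + Q\right) 1 = 8 + Q$)
$I = 833$ ($I = \left(8 - 0\right) - -825 = \left(8 + 0\right) + 825 = 8 + 825 = 833$)
$G = 833$
$G^{2} = 833^{2} = 693889$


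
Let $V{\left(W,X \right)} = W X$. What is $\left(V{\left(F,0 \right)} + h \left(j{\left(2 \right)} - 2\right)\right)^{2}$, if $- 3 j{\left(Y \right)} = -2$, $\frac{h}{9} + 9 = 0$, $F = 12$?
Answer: $11664$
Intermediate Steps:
$h = -81$ ($h = -81 + 9 \cdot 0 = -81 + 0 = -81$)
$j{\left(Y \right)} = \frac{2}{3}$ ($j{\left(Y \right)} = \left(- \frac{1}{3}\right) \left(-2\right) = \frac{2}{3}$)
$\left(V{\left(F,0 \right)} + h \left(j{\left(2 \right)} - 2\right)\right)^{2} = \left(12 \cdot 0 - 81 \left(\frac{2}{3} - 2\right)\right)^{2} = \left(0 - -108\right)^{2} = \left(0 + 108\right)^{2} = 108^{2} = 11664$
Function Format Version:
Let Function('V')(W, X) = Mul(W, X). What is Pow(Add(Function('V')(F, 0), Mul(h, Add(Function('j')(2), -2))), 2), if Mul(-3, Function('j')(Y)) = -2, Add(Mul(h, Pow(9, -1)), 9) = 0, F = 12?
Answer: 11664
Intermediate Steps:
h = -81 (h = Add(-81, Mul(9, 0)) = Add(-81, 0) = -81)
Function('j')(Y) = Rational(2, 3) (Function('j')(Y) = Mul(Rational(-1, 3), -2) = Rational(2, 3))
Pow(Add(Function('V')(F, 0), Mul(h, Add(Function('j')(2), -2))), 2) = Pow(Add(Mul(12, 0), Mul(-81, Add(Rational(2, 3), -2))), 2) = Pow(Add(0, Mul(-81, Rational(-4, 3))), 2) = Pow(Add(0, 108), 2) = Pow(108, 2) = 11664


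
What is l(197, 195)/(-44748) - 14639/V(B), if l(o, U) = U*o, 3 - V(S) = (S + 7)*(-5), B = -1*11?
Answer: 218137639/253572 ≈ 860.26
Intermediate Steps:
B = -11
V(S) = 38 + 5*S (V(S) = 3 - (S + 7)*(-5) = 3 - (7 + S)*(-5) = 3 - (-35 - 5*S) = 3 + (35 + 5*S) = 38 + 5*S)
l(197, 195)/(-44748) - 14639/V(B) = (195*197)/(-44748) - 14639/(38 + 5*(-11)) = 38415*(-1/44748) - 14639/(38 - 55) = -12805/14916 - 14639/(-17) = -12805/14916 - 14639*(-1/17) = -12805/14916 + 14639/17 = 218137639/253572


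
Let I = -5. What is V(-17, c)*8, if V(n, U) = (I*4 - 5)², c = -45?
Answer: 5000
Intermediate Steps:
V(n, U) = 625 (V(n, U) = (-5*4 - 5)² = (-20 - 5)² = (-25)² = 625)
V(-17, c)*8 = 625*8 = 5000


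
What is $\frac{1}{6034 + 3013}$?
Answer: $\frac{1}{9047} \approx 0.00011053$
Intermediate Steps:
$\frac{1}{6034 + 3013} = \frac{1}{9047}$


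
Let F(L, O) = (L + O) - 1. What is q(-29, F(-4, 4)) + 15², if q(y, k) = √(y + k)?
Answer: 225 + I*√30 ≈ 225.0 + 5.4772*I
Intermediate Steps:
F(L, O) = -1 + L + O
q(y, k) = √(k + y)
q(-29, F(-4, 4)) + 15² = √((-1 - 4 + 4) - 29) + 15² = √(-1 - 29) + 225 = √(-30) + 225 = I*√30 + 225 = 225 + I*√30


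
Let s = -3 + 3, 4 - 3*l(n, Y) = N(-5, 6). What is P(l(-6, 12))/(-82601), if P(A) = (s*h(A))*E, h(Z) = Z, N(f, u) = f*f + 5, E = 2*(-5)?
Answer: 0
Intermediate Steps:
E = -10
N(f, u) = 5 + f**2 (N(f, u) = f**2 + 5 = 5 + f**2)
l(n, Y) = -26/3 (l(n, Y) = 4/3 - (5 + (-5)**2)/3 = 4/3 - (5 + 25)/3 = 4/3 - 1/3*30 = 4/3 - 10 = -26/3)
s = 0
P(A) = 0 (P(A) = (0*A)*(-10) = 0*(-10) = 0)
P(l(-6, 12))/(-82601) = 0/(-82601) = 0*(-1/82601) = 0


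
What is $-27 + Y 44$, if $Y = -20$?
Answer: $-907$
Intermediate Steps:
$-27 + Y 44 = -27 - 880 = -907$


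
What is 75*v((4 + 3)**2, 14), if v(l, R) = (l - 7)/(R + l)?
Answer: 50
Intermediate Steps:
v(l, R) = (-7 + l)/(R + l)
75*v((4 + 3)**2, 14) = 75*((-7 + (4 + 3)**2)/(14 + (4 + 3)**2)) = 75*((-7 + 7**2)/(14 + 7**2)) = 75*((-7 + 49)/(14 + 49)) = 75*(42/63) = 75*((1/63)*42) = 75*(2/3) = 50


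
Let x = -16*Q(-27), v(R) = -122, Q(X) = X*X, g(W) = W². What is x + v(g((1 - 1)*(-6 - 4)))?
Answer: -11786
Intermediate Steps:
Q(X) = X²
x = -11664 (x = -16*(-27)² = -16*729 = -11664)
x + v(g((1 - 1)*(-6 - 4))) = -11664 - 122 = -11786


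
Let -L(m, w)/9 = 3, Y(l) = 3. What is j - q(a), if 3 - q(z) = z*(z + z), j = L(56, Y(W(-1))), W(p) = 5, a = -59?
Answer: 6932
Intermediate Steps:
L(m, w) = -27 (L(m, w) = -9*3 = -27)
j = -27
q(z) = 3 - 2*z² (q(z) = 3 - z*(z + z) = 3 - z*2*z = 3 - 2*z²)
j - q(a) = -27 - (3 - 2*(-59)²) = -27 - (3 - 2*3481) = -27 - (3 - 6962) = -27 - 1*(-6959) = -27 + 6959 = 6932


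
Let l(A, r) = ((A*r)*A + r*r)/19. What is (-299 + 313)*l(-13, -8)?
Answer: -18032/19 ≈ -949.05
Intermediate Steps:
l(A, r) = r²/19 + r*A²/19 (l(A, r) = (r*A² + r²)*(1/19) = (r² + r*A²)*(1/19) = r²/19 + r*A²/19)
(-299 + 313)*l(-13, -8) = (-299 + 313)*((1/19)*(-8)*(-8 + (-13)²)) = 14*((1/19)*(-8)*(-8 + 169)) = 14*((1/19)*(-8)*161) = 14*(-1288/19) = -18032/19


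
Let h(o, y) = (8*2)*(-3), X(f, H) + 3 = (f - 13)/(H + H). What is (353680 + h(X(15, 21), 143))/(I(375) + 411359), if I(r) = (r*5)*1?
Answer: 176816/206617 ≈ 0.85577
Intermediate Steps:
X(f, H) = -3 + (-13 + f)/(2*H) (X(f, H) = -3 + (f - 13)/(H + H) = -3 + (-13 + f)/((2*H)) = -3 + (-13 + f)*(1/(2*H)) = -3 + (-13 + f)/(2*H))
I(r) = 5*r (I(r) = (5*r)*1 = 5*r)
h(o, y) = -48 (h(o, y) = 16*(-3) = -48)
(353680 + h(X(15, 21), 143))/(I(375) + 411359) = (353680 - 48)/(5*375 + 411359) = 353632/(1875 + 411359) = 353632/413234 = 353632*(1/413234) = 176816/206617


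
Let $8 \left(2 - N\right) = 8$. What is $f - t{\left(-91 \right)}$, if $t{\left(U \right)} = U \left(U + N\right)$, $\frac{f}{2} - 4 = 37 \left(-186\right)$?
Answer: $-21946$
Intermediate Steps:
$f = -13756$ ($f = 8 + 2 \cdot 37 \left(-186\right) = 8 + 2 \left(-6882\right) = 8 - 13764 = -13756$)
$N = 1$ ($N = 2 - 1 = 1$)
$t{\left(U \right)} = U \left(1 + U\right)$ ($t{\left(U \right)} = U \left(U + 1\right) = U \left(1 + U\right)$)
$f - t{\left(-91 \right)} = -13756 - - 91 \left(1 - 91\right) = -13756 - \left(-91\right) \left(-90\right) = -13756 - 8190 = -21946$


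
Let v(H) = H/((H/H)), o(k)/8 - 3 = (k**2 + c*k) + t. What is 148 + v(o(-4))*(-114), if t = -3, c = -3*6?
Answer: -80108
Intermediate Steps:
c = -18
o(k) = -144*k + 8*k**2 (o(k) = 24 + 8*((k**2 - 18*k) - 3) = 24 + 8*(-3 + k**2 - 18*k) = 24 + (-24 - 144*k + 8*k**2) = -144*k + 8*k**2)
v(H) = H (v(H) = H/1 = H*1 = H)
148 + v(o(-4))*(-114) = 148 + (8*(-4)*(-18 - 4))*(-114) = 148 + (8*(-4)*(-22))*(-114) = 148 + 704*(-114) = 148 - 80256 = -80108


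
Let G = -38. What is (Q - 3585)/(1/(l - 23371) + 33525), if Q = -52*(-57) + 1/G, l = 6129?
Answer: -203446979/10982722931 ≈ -0.018524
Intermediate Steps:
Q = 112631/38 (Q = -52*(-57) + 1/(-38) = 2964 - 1/38 = 112631/38 ≈ 2964.0)
(Q - 3585)/(1/(l - 23371) + 33525) = (112631/38 - 3585)/(1/(6129 - 23371) + 33525) = -23599/(38*(1/(-17242) + 33525)) = -23599/(38*(-1/17242 + 33525)) = -23599/(38*578038049/17242) = -23599/38*17242/578038049 = -203446979/10982722931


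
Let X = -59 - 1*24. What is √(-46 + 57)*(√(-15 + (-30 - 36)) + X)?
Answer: √11*(-83 + 9*I) ≈ -275.28 + 29.85*I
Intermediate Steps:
X = -83 (X = -59 - 24 = -83)
√(-46 + 57)*(√(-15 + (-30 - 36)) + X) = √(-46 + 57)*(√(-15 + (-30 - 36)) - 83) = √11*(√(-15 - 66) - 83) = √11*(√(-81) - 83) = √11*(9*I - 83) = √11*(-83 + 9*I)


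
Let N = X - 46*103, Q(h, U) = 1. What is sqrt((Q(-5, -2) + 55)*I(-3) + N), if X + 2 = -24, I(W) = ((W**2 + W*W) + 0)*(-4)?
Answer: 2*I*sqrt(2199) ≈ 93.787*I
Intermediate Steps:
I(W) = -8*W**2 (I(W) = ((W**2 + W**2) + 0)*(-4) = (2*W**2 + 0)*(-4) = (2*W**2)*(-4) = -8*W**2)
X = -26 (X = -2 - 24 = -26)
N = -4764 (N = -26 - 46*103 = -26 - 4738 = -4764)
sqrt((Q(-5, -2) + 55)*I(-3) + N) = sqrt((1 + 55)*(-8*(-3)**2) - 4764) = sqrt(56*(-8*9) - 4764) = sqrt(56*(-72) - 4764) = sqrt(-4032 - 4764) = sqrt(-8796) = 2*I*sqrt(2199)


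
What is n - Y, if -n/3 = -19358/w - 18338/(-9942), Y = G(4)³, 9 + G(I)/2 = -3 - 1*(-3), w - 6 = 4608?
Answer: 7440313998/1274233 ≈ 5839.1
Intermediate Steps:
w = 4614 (w = 6 + 4608 = 4614)
G(I) = -18 (G(I) = -18 + 2*(-3 - 1*(-3)) = -18 + 2*(-3 + 3) = -18 + 2*0 = -18 + 0 = -18)
Y = -5832 (Y = (-18)³ = -5832)
n = 8987142/1274233 (n = -3*(-19358/4614 - 18338/(-9942)) = -3*(-19358*1/4614 - 18338*(-1/9942)) = -3*(-9679/2307 + 9169/4971) = -3*(-2995714/1274233) = 8987142/1274233 ≈ 7.0530)
n - Y = 8987142/1274233 - 1*(-5832) = 8987142/1274233 + 5832 = 7440313998/1274233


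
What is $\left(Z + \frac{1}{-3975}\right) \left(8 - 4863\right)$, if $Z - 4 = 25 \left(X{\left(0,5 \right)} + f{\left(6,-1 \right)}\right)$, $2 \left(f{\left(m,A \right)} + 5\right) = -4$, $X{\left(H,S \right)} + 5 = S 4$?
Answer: $- \frac{787382929}{795} \approx -9.9042 \cdot 10^{5}$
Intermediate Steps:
$X{\left(H,S \right)} = -5 + 4 S$ ($X{\left(H,S \right)} = -5 + S 4 = -5 + 4 S$)
$f{\left(m,A \right)} = -7$ ($f{\left(m,A \right)} = -5 + \frac{1}{2} \left(-4\right) = -5 - 2 = -7$)
$Z = 204$ ($Z = 4 + 25 \left(\left(-5 + 4 \cdot 5\right) - 7\right) = 4 + 25 \left(\left(-5 + 20\right) - 7\right) = 4 + 25 \left(15 - 7\right) = 4 + 25 \cdot 8 = 4 + 200 = 204$)
$\left(Z + \frac{1}{-3975}\right) \left(8 - 4863\right) = \left(204 + \frac{1}{-3975}\right) \left(8 - 4863\right) = \left(204 - \frac{1}{3975}\right) \left(-4855\right) = \frac{810899}{3975} \left(-4855\right) = - \frac{787382929}{795}$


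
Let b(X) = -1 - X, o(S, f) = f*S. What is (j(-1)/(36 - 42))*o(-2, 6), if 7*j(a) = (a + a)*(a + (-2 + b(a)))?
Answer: 12/7 ≈ 1.7143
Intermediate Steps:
o(S, f) = S*f
j(a) = -6*a/7 (j(a) = ((a + a)*(a + (-2 + (-1 - a))))/7 = ((2*a)*(a + (-3 - a)))/7 = ((2*a)*(-3))/7 = (-6*a)/7 = -6*a/7)
(j(-1)/(36 - 42))*o(-2, 6) = ((-6/7*(-1))/(36 - 42))*(-2*6) = ((6/7)/(-6))*(-12) = ((6/7)*(-1/6))*(-12) = -1/7*(-12) = 12/7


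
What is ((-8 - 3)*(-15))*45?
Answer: 7425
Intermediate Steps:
((-8 - 3)*(-15))*45 = -11*(-15)*45 = 165*45 = 7425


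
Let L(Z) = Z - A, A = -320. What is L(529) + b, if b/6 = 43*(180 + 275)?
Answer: 118239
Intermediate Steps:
L(Z) = 320 + Z (L(Z) = Z - 1*(-320) = Z + 320 = 320 + Z)
b = 117390 (b = 6*(43*(180 + 275)) = 6*(43*455) = 6*19565 = 117390)
L(529) + b = (320 + 529) + 117390 = 849 + 117390 = 118239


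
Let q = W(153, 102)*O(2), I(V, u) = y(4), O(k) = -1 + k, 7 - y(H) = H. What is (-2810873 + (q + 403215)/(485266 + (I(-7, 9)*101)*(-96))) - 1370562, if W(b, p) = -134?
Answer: -1907478252349/456178 ≈ -4.1814e+6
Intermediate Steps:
y(H) = 7 - H
I(V, u) = 3 (I(V, u) = 7 - 1*4 = 7 - 4 = 3)
q = -134 (q = -134*(-1 + 2) = -134*1 = -134)
(-2810873 + (q + 403215)/(485266 + (I(-7, 9)*101)*(-96))) - 1370562 = (-2810873 + (-134 + 403215)/(485266 + (3*101)*(-96))) - 1370562 = (-2810873 + 403081/(485266 + 303*(-96))) - 1370562 = (-2810873 + 403081/(485266 - 29088)) - 1370562 = (-2810873 + 403081/456178) - 1370562 = -1282258020313/456178 - 1370562 = -1907478252349/456178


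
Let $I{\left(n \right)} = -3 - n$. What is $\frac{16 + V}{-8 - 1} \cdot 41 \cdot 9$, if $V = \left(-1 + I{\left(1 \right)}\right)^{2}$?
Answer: $-1681$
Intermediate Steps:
$V = 25$ ($V = \left(-1 - 4\right)^{2} = \left(-5\right)^{2} = 25$)
$\frac{16 + V}{-8 - 1} \cdot 41 \cdot 9 = \frac{16 + 25}{-8 - 1} \cdot 41 \cdot 9 = \frac{41}{-9} \cdot 41 \cdot 9 = 41 \left(- \frac{1}{9}\right) 41 \cdot 9 = \left(- \frac{41}{9}\right) 41 \cdot 9 = \left(- \frac{1681}{9}\right) 9 = -1681$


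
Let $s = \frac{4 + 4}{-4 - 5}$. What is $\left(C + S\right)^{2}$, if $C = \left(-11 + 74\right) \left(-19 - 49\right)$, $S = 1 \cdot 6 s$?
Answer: $\frac{165585424}{9} \approx 1.8398 \cdot 10^{7}$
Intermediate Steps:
$s = - \frac{8}{9}$ ($s = \frac{8}{-9} = 8 \left(- \frac{1}{9}\right) = - \frac{8}{9} \approx -0.88889$)
$S = - \frac{16}{3}$ ($S = 1 \cdot 6 \left(- \frac{8}{9}\right) = 6 \left(- \frac{8}{9}\right) = - \frac{16}{3} \approx -5.3333$)
$C = -4284$ ($C = 63 \left(-68\right) = -4284$)
$\left(C + S\right)^{2} = \left(-4284 - \frac{16}{3}\right)^{2} = \left(- \frac{12868}{3}\right)^{2} = \frac{165585424}{9}$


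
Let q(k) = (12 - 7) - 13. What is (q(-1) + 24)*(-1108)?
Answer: -17728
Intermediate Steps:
q(k) = -8 (q(k) = 5 - 13 = -8)
(q(-1) + 24)*(-1108) = (-8 + 24)*(-1108) = 16*(-1108) = -17728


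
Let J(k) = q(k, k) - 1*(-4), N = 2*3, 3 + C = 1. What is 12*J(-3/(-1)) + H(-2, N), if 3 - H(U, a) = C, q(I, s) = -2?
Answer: 29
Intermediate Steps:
C = -2 (C = -3 + 1 = -2)
N = 6
H(U, a) = 5 (H(U, a) = 3 - 1*(-2) = 3 + 2 = 5)
J(k) = 2 (J(k) = -2 - 1*(-4) = -2 + 4 = 2)
12*J(-3/(-1)) + H(-2, N) = 12*2 + 5 = 24 + 5 = 29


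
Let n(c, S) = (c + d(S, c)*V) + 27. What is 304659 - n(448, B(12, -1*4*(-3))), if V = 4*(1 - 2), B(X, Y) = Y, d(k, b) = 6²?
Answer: 304328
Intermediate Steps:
d(k, b) = 36
V = -4 (V = 4*(-1) = -4)
n(c, S) = -117 + c (n(c, S) = (c + 36*(-4)) + 27 = (c - 144) + 27 = (-144 + c) + 27 = -117 + c)
304659 - n(448, B(12, -1*4*(-3))) = 304659 - (-117 + 448) = 304659 - 1*331 = 304659 - 331 = 304328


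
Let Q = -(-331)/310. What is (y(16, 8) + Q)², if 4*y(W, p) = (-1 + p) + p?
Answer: 8922169/384400 ≈ 23.211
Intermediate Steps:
y(W, p) = -¼ + p/2 (y(W, p) = ((-1 + p) + p)/4 = (-1 + 2*p)/4 = -¼ + p/2)
Q = 331/310 (Q = -(-331)/310 = -1*(-331/310) = 331/310 ≈ 1.0677)
(y(16, 8) + Q)² = ((-¼ + (½)*8) + 331/310)² = ((-¼ + 4) + 331/310)² = (15/4 + 331/310)² = (2987/620)² = 8922169/384400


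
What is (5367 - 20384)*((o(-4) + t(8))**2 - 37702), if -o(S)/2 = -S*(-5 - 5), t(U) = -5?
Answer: 481700309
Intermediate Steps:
o(S) = -20*S (o(S) = -(-2)*S*(-5 - 5) = -(-2)*S*(-10) = -(-2)*(-10*S) = -20*S)
(5367 - 20384)*((o(-4) + t(8))**2 - 37702) = (5367 - 20384)*((-20*(-4) - 5)**2 - 37702) = -15017*((80 - 5)**2 - 37702) = -15017*(75**2 - 37702) = -15017*(5625 - 37702) = -15017*(-32077) = 481700309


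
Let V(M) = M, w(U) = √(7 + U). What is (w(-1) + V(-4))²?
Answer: (4 - √6)² ≈ 2.4041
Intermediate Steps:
(w(-1) + V(-4))² = (√(7 - 1) - 4)² = (√6 - 4)² = (-4 + √6)²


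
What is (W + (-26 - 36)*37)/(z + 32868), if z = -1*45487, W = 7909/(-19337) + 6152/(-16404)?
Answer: 181978753993/1000699785903 ≈ 0.18185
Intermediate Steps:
W = -62175115/79301037 (W = 7909*(-1/19337) + 6152*(-1/16404) = -7909/19337 - 1538/4101 = -62175115/79301037 ≈ -0.78404)
z = -45487
(W + (-26 - 36)*37)/(z + 32868) = (-62175115/79301037 + (-26 - 36)*37)/(-45487 + 32868) = (-62175115/79301037 - 62*37)/(-12619) = (-62175115/79301037 - 2294)*(-1/12619) = -181978753993/79301037*(-1/12619) = 181978753993/1000699785903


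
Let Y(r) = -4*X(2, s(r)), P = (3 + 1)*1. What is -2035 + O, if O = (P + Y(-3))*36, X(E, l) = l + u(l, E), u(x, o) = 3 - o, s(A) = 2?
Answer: -2323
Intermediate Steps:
X(E, l) = 3 + l - E (X(E, l) = l + (3 - E) = 3 + l - E)
P = 4 (P = 4*1 = 4)
Y(r) = -12 (Y(r) = -4*(3 + 2 - 1*2) = -4*(3 + 2 - 2) = -4*3 = -12)
O = -288 (O = (4 - 12)*36 = -8*36 = -288)
-2035 + O = -2035 - 288 = -2323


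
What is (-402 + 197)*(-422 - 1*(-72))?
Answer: 71750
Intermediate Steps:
(-402 + 197)*(-422 - 1*(-72)) = -205*(-422 + 72) = -205*(-350) = 71750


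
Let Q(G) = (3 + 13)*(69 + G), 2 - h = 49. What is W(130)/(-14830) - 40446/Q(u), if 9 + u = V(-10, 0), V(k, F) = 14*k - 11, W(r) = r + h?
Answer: 21417619/771160 ≈ 27.773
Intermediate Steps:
h = -47 (h = 2 - 1*49 = 2 - 49 = -47)
W(r) = -47 + r (W(r) = r - 47 = -47 + r)
V(k, F) = -11 + 14*k
u = -160 (u = -9 + (-11 + 14*(-10)) = -9 + (-11 - 140) = -9 - 151 = -160)
Q(G) = 1104 + 16*G (Q(G) = 16*(69 + G) = 1104 + 16*G)
W(130)/(-14830) - 40446/Q(u) = (-47 + 130)/(-14830) - 40446/(1104 + 16*(-160)) = 83*(-1/14830) - 40446/(1104 - 2560) = -83/14830 - 40446/(-1456) = -83/14830 - 40446*(-1/1456) = -83/14830 + 2889/104 = 21417619/771160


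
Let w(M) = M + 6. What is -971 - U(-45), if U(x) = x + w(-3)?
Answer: -929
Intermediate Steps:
w(M) = 6 + M
U(x) = 3 + x (U(x) = x + (6 - 3) = x + 3 = 3 + x)
-971 - U(-45) = -971 - (3 - 45) = -971 - 1*(-42) = -971 + 42 = -929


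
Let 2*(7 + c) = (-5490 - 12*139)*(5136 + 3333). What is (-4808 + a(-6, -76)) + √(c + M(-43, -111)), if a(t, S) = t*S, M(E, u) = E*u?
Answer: -4352 + I*√30305785 ≈ -4352.0 + 5505.1*I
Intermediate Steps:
a(t, S) = S*t
c = -30310558 (c = -7 + ((-5490 - 12*139)*(5136 + 3333))/2 = -7 + ((-5490 - 1668)*8469)/2 = -7 + (-7158*8469)/2 = -7 + (½)*(-60621102) = -7 - 30310551 = -30310558)
(-4808 + a(-6, -76)) + √(c + M(-43, -111)) = (-4808 - 76*(-6)) + √(-30310558 - 43*(-111)) = (-4808 + 456) + √(-30310558 + 4773) = -4352 + √(-30305785) = -4352 + I*√30305785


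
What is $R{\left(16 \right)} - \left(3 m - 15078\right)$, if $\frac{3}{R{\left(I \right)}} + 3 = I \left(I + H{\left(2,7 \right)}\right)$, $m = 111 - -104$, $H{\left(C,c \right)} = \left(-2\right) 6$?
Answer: $\frac{880416}{61} \approx 14433.0$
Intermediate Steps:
$H{\left(C,c \right)} = -12$
$m = 215$ ($m = 111 + 104 = 215$)
$R{\left(I \right)} = \frac{3}{-3 + I \left(-12 + I\right)}$ ($R{\left(I \right)} = \frac{3}{-3 + I \left(I - 12\right)} = \frac{3}{-3 + I \left(-12 + I\right)}$)
$R{\left(16 \right)} - \left(3 m - 15078\right) = \frac{3}{-3 + 16^{2} - 192} - \left(3 \cdot 215 - 15078\right) = \frac{3}{-3 + 256 - 192} - \left(645 - 15078\right) = \frac{3}{61} - -14433 = 3 \cdot \frac{1}{61} + 14433 = \frac{3}{61} + 14433 = \frac{880416}{61}$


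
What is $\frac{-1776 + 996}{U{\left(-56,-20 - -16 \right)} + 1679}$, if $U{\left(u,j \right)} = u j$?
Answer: $- \frac{780}{1903} \approx -0.40988$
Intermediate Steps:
$U{\left(u,j \right)} = j u$
$\frac{-1776 + 996}{U{\left(-56,-20 - -16 \right)} + 1679} = \frac{-1776 + 996}{\left(-20 - -16\right) \left(-56\right) + 1679} = - \frac{780}{\left(-20 + 16\right) \left(-56\right) + 1679} = - \frac{780}{\left(-4\right) \left(-56\right) + 1679} = - \frac{780}{224 + 1679} = - \frac{780}{1903}$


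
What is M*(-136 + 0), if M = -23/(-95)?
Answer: -3128/95 ≈ -32.926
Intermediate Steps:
M = 23/95 (M = -23*(-1/95) = 23/95 ≈ 0.24211)
M*(-136 + 0) = 23*(-136 + 0)/95 = (23/95)*(-136) = -3128/95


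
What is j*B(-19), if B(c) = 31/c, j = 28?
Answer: -868/19 ≈ -45.684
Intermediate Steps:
j*B(-19) = 28*(31/(-19)) = 28*(31*(-1/19)) = 28*(-31/19) = -868/19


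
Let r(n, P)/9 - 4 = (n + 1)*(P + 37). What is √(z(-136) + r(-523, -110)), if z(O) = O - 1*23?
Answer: √342831 ≈ 585.52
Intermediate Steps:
r(n, P) = 36 + 9*(1 + n)*(37 + P) (r(n, P) = 36 + 9*((n + 1)*(P + 37)) = 36 + 9*((1 + n)*(37 + P)) = 36 + 9*(1 + n)*(37 + P))
z(O) = -23 + O (z(O) = O - 23 = -23 + O)
√(z(-136) + r(-523, -110)) = √((-23 - 136) + (369 + 9*(-110) + 333*(-523) + 9*(-110)*(-523))) = √(-159 + (369 - 990 - 174159 + 517770)) = √(-159 + 342990) = √342831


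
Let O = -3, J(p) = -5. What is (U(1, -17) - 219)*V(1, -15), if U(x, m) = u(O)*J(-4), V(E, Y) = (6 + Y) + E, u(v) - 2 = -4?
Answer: 1672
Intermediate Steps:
u(v) = -2 (u(v) = 2 - 4 = -2)
V(E, Y) = 6 + E + Y
U(x, m) = 10 (U(x, m) = -2*(-5) = 10)
(U(1, -17) - 219)*V(1, -15) = (10 - 219)*(6 + 1 - 15) = -209*(-8) = 1672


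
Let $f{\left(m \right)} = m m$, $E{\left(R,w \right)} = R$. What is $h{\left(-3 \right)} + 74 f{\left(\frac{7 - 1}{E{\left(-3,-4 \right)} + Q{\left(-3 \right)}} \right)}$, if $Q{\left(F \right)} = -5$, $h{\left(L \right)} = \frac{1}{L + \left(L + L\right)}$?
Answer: $\frac{2989}{72} \approx 41.514$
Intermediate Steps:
$h{\left(L \right)} = \frac{1}{3 L}$ ($h{\left(L \right)} = \frac{1}{L + 2 L} = \frac{1}{3 L}$)
$f{\left(m \right)} = m^{2}$
$h{\left(-3 \right)} + 74 f{\left(\frac{7 - 1}{E{\left(-3,-4 \right)} + Q{\left(-3 \right)}} \right)} = \frac{1}{3 \left(-3\right)} + 74 \left(\frac{7 - 1}{-3 - 5}\right)^{2} = \frac{1}{3} \left(- \frac{1}{3}\right) + 74 \left(\frac{6}{-8}\right)^{2} = - \frac{1}{9} + 74 \left(6 \left(- \frac{1}{8}\right)\right)^{2} = - \frac{1}{9} + 74 \left(- \frac{3}{4}\right)^{2} = - \frac{1}{9} + 74 \cdot \frac{9}{16} = - \frac{1}{9} + \frac{333}{8} = \frac{2989}{72}$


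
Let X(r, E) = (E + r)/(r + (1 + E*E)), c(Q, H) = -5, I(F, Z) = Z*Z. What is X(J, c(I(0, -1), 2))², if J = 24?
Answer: 361/2500 ≈ 0.14440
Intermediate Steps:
I(F, Z) = Z²
X(r, E) = (E + r)/(1 + r + E²) (X(r, E) = (E + r)/(r + (1 + E²)) = (E + r)/(1 + r + E²))
X(J, c(I(0, -1), 2))² = ((-5 + 24)/(1 + 24 + (-5)²))² = (19/(1 + 24 + 25))² = (19/50)² = 361/2500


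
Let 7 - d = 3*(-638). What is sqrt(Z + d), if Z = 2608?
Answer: sqrt(4529) ≈ 67.298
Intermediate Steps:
d = 1921 (d = 7 - 3*(-638) = 7 - 1*(-1914) = 7 + 1914 = 1921)
sqrt(Z + d) = sqrt(2608 + 1921) = sqrt(4529)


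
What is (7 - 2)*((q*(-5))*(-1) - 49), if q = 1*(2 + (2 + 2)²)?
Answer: 205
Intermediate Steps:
q = 18 (q = 1*(2 + 4²) = 1*(2 + 16) = 1*18 = 18)
(7 - 2)*((q*(-5))*(-1) - 49) = (7 - 2)*((18*(-5))*(-1) - 49) = 5*(-90*(-1) - 49) = 5*(90 - 49) = 5*41 = 205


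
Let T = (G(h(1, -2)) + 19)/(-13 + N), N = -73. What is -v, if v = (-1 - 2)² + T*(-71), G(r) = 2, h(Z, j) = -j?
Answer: -2265/86 ≈ -26.337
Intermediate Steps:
T = -21/86 (T = (2 + 19)/(-13 - 73) = 21/(-86) = 21*(-1/86) = -21/86 ≈ -0.24419)
v = 2265/86 (v = (-1 - 2)² - 21/86*(-71) = (-3)² + 1491/86 = 9 + 1491/86 = 2265/86 ≈ 26.337)
-v = -1*2265/86 = -2265/86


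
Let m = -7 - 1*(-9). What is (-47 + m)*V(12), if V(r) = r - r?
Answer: 0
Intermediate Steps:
V(r) = 0
m = 2 (m = -7 + 9 = 2)
(-47 + m)*V(12) = (-47 + 2)*0 = -45*0 = 0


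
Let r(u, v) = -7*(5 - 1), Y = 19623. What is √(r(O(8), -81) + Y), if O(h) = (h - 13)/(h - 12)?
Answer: √19595 ≈ 139.98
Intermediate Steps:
O(h) = (-13 + h)/(-12 + h)
r(u, v) = -28 (r(u, v) = -7*4 = -28)
√(r(O(8), -81) + Y) = √(-28 + 19623) = √19595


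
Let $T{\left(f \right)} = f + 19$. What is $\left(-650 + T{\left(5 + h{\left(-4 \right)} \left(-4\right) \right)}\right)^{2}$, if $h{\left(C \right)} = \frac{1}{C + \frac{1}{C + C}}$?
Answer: $\frac{425431876}{1089} \approx 3.9066 \cdot 10^{5}$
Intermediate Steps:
$h{\left(C \right)} = \frac{1}{C + \frac{1}{2 C}}$
$T{\left(f \right)} = 19 + f$
$\left(-650 + T{\left(5 + h{\left(-4 \right)} \left(-4\right) \right)}\right)^{2} = \left(-650 + \left(19 + \left(5 + 2 \left(-4\right) \frac{1}{1 + 2 \left(-4\right)^{2}} \left(-4\right)\right)\right)\right)^{2} = \left(-650 + \left(19 + \left(5 + 2 \left(-4\right) \frac{1}{1 + 2 \cdot 16} \left(-4\right)\right)\right)\right)^{2} = \left(-650 + \left(19 + \left(5 + 2 \left(-4\right) \frac{1}{1 + 32} \left(-4\right)\right)\right)\right)^{2} = \left(-650 + \left(19 + \left(5 + 2 \left(-4\right) \frac{1}{33} \left(-4\right)\right)\right)\right)^{2} = \left(-650 + \left(19 + \left(5 - - \frac{32}{33}\right)\right)\right)^{2} = \left(-650 + \left(19 + \left(5 + \frac{32}{33}\right)\right)\right)^{2} = \left(-650 + \left(19 + \frac{197}{33}\right)\right)^{2} = \left(-650 + \frac{824}{33}\right)^{2} = \left(- \frac{20626}{33}\right)^{2} = \frac{425431876}{1089}$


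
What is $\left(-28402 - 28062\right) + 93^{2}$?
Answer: $-47815$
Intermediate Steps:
$\left(-28402 - 28062\right) + 93^{2} = -56464 + 8649 = -47815$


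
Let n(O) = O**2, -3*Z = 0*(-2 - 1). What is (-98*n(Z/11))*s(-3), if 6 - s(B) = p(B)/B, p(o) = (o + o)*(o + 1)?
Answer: 0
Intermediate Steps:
p(o) = 2*o*(1 + o) (p(o) = (2*o)*(1 + o) = 2*o*(1 + o))
Z = 0 (Z = -0*(-2 - 1) = -0*(-3) = -1/3*0 = 0)
s(B) = 4 - 2*B (s(B) = 6 - 2*B*(1 + B)/B = 6 - (2 + 2*B) = 6 + (-2 - 2*B) = 4 - 2*B)
(-98*n(Z/11))*s(-3) = (-98*(0/11)**2)*(4 - 2*(-3)) = (-98*(0*(1/11))**2)*(4 + 6) = -98*0**2*10 = -98*0*10 = 0*10 = 0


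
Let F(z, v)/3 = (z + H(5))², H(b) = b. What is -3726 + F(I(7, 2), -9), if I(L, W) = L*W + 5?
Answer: -1998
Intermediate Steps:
I(L, W) = 5 + L*W
F(z, v) = 3*(5 + z)² (F(z, v) = 3*(z + 5)² = 3*(5 + z)²)
-3726 + F(I(7, 2), -9) = -3726 + 3*(5 + (5 + 7*2))² = -3726 + 3*(5 + (5 + 14))² = -3726 + 3*(5 + 19)² = -3726 + 3*24² = -3726 + 3*576 = -3726 + 1728 = -1998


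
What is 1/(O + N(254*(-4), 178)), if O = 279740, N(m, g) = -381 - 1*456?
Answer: 1/278903 ≈ 3.5855e-6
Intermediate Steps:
N(m, g) = -837 (N(m, g) = -381 - 456 = -837)
1/(O + N(254*(-4), 178)) = 1/(279740 - 837) = 1/278903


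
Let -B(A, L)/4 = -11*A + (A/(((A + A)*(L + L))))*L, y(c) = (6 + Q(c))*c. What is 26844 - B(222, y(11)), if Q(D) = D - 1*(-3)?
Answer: 17077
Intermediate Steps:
Q(D) = 3 + D (Q(D) = D + 3 = 3 + D)
y(c) = c*(9 + c) (y(c) = (6 + (3 + c))*c = (9 + c)*c = c*(9 + c))
B(A, L) = -1 + 44*A (B(A, L) = -4*(-11*A + (A/(((A + A)*(L + L))))*L) = -4*(-11*A + (A/(((2*A)*(2*L))))*L) = -4*(-11*A + (A/((4*A*L)))*L) = -4*(-11*A + (A*(1/(4*A*L)))*L) = -4*(-11*A + (1/(4*L))*L) = -4*(-11*A + ¼) = -4*(¼ - 11*A) = -1 + 44*A)
26844 - B(222, y(11)) = 26844 - (-1 + 44*222) = 26844 - (-1 + 9768) = 26844 - 1*9767 = 26844 - 9767 = 17077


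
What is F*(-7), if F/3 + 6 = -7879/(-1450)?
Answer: 17241/1450 ≈ 11.890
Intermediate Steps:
F = -2463/1450 (F = -18 + 3*(-7879/(-1450)) = -18 + 3*(-7879*(-1/1450)) = -18 + 3*(7879/1450) = -18 + 23637/1450 = -2463/1450 ≈ -1.6986)
F*(-7) = -2463/1450*(-7) = 17241/1450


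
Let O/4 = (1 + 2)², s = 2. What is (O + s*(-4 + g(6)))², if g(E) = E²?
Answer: 10000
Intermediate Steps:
O = 36 (O = 4*(1 + 2)² = 4*3² = 4*9 = 36)
(O + s*(-4 + g(6)))² = (36 + 2*(-4 + 6²))² = (36 + 2*(-4 + 36))² = (36 + 2*32)² = (36 + 64)² = 100² = 10000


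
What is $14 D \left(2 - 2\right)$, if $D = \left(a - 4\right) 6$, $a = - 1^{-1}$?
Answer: $0$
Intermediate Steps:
$a = -1$ ($a = \left(-1\right) 1 = -1$)
$D = -30$ ($D = \left(-1 - 4\right) 6 = \left(-5\right) 6 = -30$)
$14 D \left(2 - 2\right) = 14 \left(- 30 \left(2 - 2\right)\right) = 14 \left(\left(-30\right) 0\right) = 14 \cdot 0 = 0$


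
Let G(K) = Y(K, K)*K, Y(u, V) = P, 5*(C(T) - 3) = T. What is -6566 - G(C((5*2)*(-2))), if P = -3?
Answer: -6569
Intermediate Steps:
C(T) = 3 + T/5
Y(u, V) = -3
G(K) = -3*K
-6566 - G(C((5*2)*(-2))) = -6566 - (-3)*(3 + ((5*2)*(-2))/5) = -6566 - (-3)*(3 + (10*(-2))/5) = -6566 - (-3)*(3 + (⅕)*(-20)) = -6566 - (-3)*(3 - 4) = -6566 - (-3)*(-1) = -6566 - 1*3 = -6566 - 3 = -6569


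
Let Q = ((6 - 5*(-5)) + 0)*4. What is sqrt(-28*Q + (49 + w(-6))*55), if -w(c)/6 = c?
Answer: sqrt(1203) ≈ 34.684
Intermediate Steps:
w(c) = -6*c
Q = 124 (Q = ((6 + 25) + 0)*4 = (31 + 0)*4 = 31*4 = 124)
sqrt(-28*Q + (49 + w(-6))*55) = sqrt(-28*124 + (49 - 6*(-6))*55) = sqrt(-3472 + (49 + 36)*55) = sqrt(-3472 + 85*55) = sqrt(-3472 + 4675) = sqrt(1203)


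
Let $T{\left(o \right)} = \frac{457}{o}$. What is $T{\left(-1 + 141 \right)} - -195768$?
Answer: $\frac{27407977}{140} \approx 1.9577 \cdot 10^{5}$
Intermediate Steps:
$T{\left(-1 + 141 \right)} - -195768 = \frac{457}{-1 + 141} - -195768 = \frac{457}{140} + 195768 = \frac{27407977}{140}$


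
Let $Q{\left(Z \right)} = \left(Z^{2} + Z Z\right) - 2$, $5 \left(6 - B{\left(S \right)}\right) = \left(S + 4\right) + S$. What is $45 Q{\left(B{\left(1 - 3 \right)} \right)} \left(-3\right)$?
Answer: $-9450$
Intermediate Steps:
$B{\left(S \right)} = \frac{26}{5} - \frac{2 S}{5}$ ($B{\left(S \right)} = 6 - \frac{\left(S + 4\right) + S}{5} = 6 - \frac{\left(4 + S\right) + S}{5} = 6 - \frac{4 + 2 S}{5} = 6 - \left(\frac{4}{5} + \frac{2 S}{5}\right) = \frac{26}{5} - \frac{2 S}{5}$)
$Q{\left(Z \right)} = -2 + 2 Z^{2}$ ($Q{\left(Z \right)} = \left(Z^{2} + Z^{2}\right) - 2 = 2 Z^{2} - 2 = -2 + 2 Z^{2}$)
$45 Q{\left(B{\left(1 - 3 \right)} \right)} \left(-3\right) = 45 \left(-2 + 2 \left(\frac{26}{5} - \frac{2 \left(1 - 3\right)}{5}\right)^{2}\right) \left(-3\right) = 45 \left(-2 + 2 \left(\frac{26}{5} - - \frac{4}{5}\right)^{2}\right) \left(-3\right) = 45 \left(-2 + 2 \left(\frac{26}{5} + \frac{4}{5}\right)^{2}\right) \left(-3\right) = 45 \left(-2 + 2 \cdot 6^{2}\right) \left(-3\right) = 45 \left(-2 + 2 \cdot 36\right) \left(-3\right) = 45 \left(-2 + 72\right) \left(-3\right) = 45 \cdot 70 \left(-3\right) = 3150 \left(-3\right) = -9450$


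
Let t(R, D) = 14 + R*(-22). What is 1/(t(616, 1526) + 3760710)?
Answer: 1/3747172 ≈ 2.6687e-7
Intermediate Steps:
t(R, D) = 14 - 22*R
1/(t(616, 1526) + 3760710) = 1/((14 - 22*616) + 3760710) = 1/((14 - 13552) + 3760710) = 1/(-13538 + 3760710) = 1/3747172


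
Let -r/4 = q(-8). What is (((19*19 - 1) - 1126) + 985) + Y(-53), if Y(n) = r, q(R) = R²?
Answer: -37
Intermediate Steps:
r = -256 (r = -4*(-8)² = -4*64 = -256)
Y(n) = -256
(((19*19 - 1) - 1126) + 985) + Y(-53) = (((19*19 - 1) - 1126) + 985) - 256 = (((361 - 1) - 1126) + 985) - 256 = ((360 - 1126) + 985) - 256 = (-766 + 985) - 256 = 219 - 256 = -37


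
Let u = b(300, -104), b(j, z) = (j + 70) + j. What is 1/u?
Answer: 1/670 ≈ 0.0014925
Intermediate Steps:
b(j, z) = 70 + 2*j (b(j, z) = (70 + j) + j = 70 + 2*j)
u = 670 (u = 70 + 2*300 = 70 + 600 = 670)
1/u = 1/670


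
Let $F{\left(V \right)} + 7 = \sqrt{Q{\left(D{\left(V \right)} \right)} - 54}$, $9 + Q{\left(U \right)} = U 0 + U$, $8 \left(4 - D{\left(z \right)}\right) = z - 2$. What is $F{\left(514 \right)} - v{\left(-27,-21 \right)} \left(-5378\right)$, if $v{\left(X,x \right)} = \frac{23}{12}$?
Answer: $\frac{61805}{6} + i \sqrt{123} \approx 10301.0 + 11.091 i$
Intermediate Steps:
$D{\left(z \right)} = \frac{17}{4} - \frac{z}{8}$ ($D{\left(z \right)} = 4 - \frac{z - 2}{8} = 4 - \frac{-2 + z}{8} = 4 - \left(- \frac{1}{4} + \frac{z}{8}\right) = \frac{17}{4} - \frac{z}{8}$)
$v{\left(X,x \right)} = \frac{23}{12}$ ($v{\left(X,x \right)} = 23 \cdot \frac{1}{12} = \frac{23}{12}$)
$Q{\left(U \right)} = -9 + U$ ($Q{\left(U \right)} = -9 + \left(U 0 + U\right) = -9 + \left(0 + U\right) = -9 + U$)
$F{\left(V \right)} = -7 + \sqrt{- \frac{235}{4} - \frac{V}{8}}$ ($F{\left(V \right)} = -7 + \sqrt{\left(-9 - \left(- \frac{17}{4} + \frac{V}{8}\right)\right) - 54} = -7 + \sqrt{\left(- \frac{19}{4} - \frac{V}{8}\right) - 54} = -7 + \sqrt{- \frac{235}{4} - \frac{V}{8}}$)
$F{\left(514 \right)} - v{\left(-27,-21 \right)} \left(-5378\right) = \left(-7 + \frac{\sqrt{-940 - 1028}}{4}\right) - \frac{23}{12} \left(-5378\right) = \left(-7 + \frac{\sqrt{-940 - 1028}}{4}\right) - - \frac{61847}{6} = \left(-7 + \frac{\sqrt{-1968}}{4}\right) + \frac{61847}{6} = \left(-7 + \frac{4 i \sqrt{123}}{4}\right) + \frac{61847}{6} = \left(-7 + i \sqrt{123}\right) + \frac{61847}{6} = \frac{61805}{6} + i \sqrt{123}$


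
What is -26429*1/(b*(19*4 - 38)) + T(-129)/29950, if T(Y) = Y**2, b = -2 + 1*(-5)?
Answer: 10473356/104825 ≈ 99.913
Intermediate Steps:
b = -7 (b = -2 - 5 = -7)
-26429*1/(b*(19*4 - 38)) + T(-129)/29950 = -26429*(-1/(7*(19*4 - 38))) + (-129)**2/29950 = -26429*(-1/(7*(76 - 38))) + 16641*(1/29950) = -26429/(38*(-7)) + 16641/29950 = -26429/(-266) + 16641/29950 = -26429*(-1/266) + 16641/29950 = 1391/14 + 16641/29950 = 10473356/104825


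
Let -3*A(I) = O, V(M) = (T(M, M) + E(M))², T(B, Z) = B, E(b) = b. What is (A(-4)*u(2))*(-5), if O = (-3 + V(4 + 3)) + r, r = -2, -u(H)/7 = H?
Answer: -13370/3 ≈ -4456.7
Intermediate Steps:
u(H) = -7*H
V(M) = 4*M² (V(M) = (M + M)² = (2*M)² = 4*M²)
O = 191 (O = (-3 + 4*(4 + 3)²) - 2 = (-3 + 4*7²) - 2 = (-3 + 4*49) - 2 = (-3 + 196) - 2 = 193 - 2 = 191)
A(I) = -191/3 (A(I) = -⅓*191 = -191/3)
(A(-4)*u(2))*(-5) = -(-1337)*2/3*(-5) = -191/3*(-14)*(-5) = (2674/3)*(-5) = -13370/3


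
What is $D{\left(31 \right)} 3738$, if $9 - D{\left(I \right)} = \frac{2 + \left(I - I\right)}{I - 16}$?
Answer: $\frac{165718}{5} \approx 33144.0$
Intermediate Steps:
$D{\left(I \right)} = 9 - \frac{2}{-16 + I}$ ($D{\left(I \right)} = 9 - \frac{2 + \left(I - I\right)}{I - 16} = 9 - \frac{2 + 0}{-16 + I} = 9 - \frac{2}{-16 + I}$)
$D{\left(31 \right)} 3738 = \frac{-146 + 9 \cdot 31}{-16 + 31} \cdot 3738 = \frac{-146 + 279}{15} \cdot 3738 = \frac{1}{15} \cdot 133 \cdot 3738 = \frac{133}{15} \cdot 3738 = \frac{165718}{5}$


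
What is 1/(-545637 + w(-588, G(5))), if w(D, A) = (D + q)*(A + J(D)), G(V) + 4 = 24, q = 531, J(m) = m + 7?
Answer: -1/513660 ≈ -1.9468e-6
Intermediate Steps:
J(m) = 7 + m
G(V) = 20 (G(V) = -4 + 24 = 20)
w(D, A) = (531 + D)*(7 + A + D) (w(D, A) = (D + 531)*(A + (7 + D)) = (531 + D)*(7 + A + D))
1/(-545637 + w(-588, G(5))) = 1/(-545637 + (3717 + (-588)**2 + 531*20 + 538*(-588) + 20*(-588))) = 1/(-545637 + (3717 + 345744 + 10620 - 316344 - 11760)) = 1/(-545637 + 31977) = 1/(-513660) = -1/513660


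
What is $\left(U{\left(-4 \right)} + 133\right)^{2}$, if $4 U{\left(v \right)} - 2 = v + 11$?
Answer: $\frac{292681}{16} \approx 18293.0$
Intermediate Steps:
$U{\left(v \right)} = \frac{13}{4} + \frac{v}{4}$ ($U{\left(v \right)} = \frac{1}{2} + \frac{v + 11}{4} = \frac{1}{2} + \frac{11 + v}{4} = \frac{1}{2} + \left(\frac{11}{4} + \frac{v}{4}\right) = \frac{13}{4} + \frac{v}{4}$)
$\left(U{\left(-4 \right)} + 133\right)^{2} = \left(\left(\frac{13}{4} + \frac{1}{4} \left(-4\right)\right) + 133\right)^{2} = \left(\left(\frac{13}{4} - 1\right) + 133\right)^{2} = \left(\frac{9}{4} + 133\right)^{2} = \left(\frac{541}{4}\right)^{2} = \frac{292681}{16}$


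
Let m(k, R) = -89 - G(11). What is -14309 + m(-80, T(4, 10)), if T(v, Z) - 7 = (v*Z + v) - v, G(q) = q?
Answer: -14409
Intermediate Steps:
T(v, Z) = 7 + Z*v (T(v, Z) = 7 + ((v*Z + v) - v) = 7 + ((Z*v + v) - v) = 7 + ((v + Z*v) - v) = 7 + Z*v)
m(k, R) = -100 (m(k, R) = -89 - 1*11 = -89 - 11 = -100)
-14309 + m(-80, T(4, 10)) = -14309 - 100 = -14409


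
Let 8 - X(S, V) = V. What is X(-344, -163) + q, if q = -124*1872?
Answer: -231957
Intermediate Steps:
X(S, V) = 8 - V
q = -232128
X(-344, -163) + q = (8 - 1*(-163)) - 232128 = (8 + 163) - 232128 = 171 - 232128 = -231957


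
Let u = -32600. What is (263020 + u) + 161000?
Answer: 391420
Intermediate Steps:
(263020 + u) + 161000 = (263020 - 32600) + 161000 = 230420 + 161000 = 391420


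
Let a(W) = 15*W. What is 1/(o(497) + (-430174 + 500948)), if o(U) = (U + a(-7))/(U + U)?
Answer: 71/5024982 ≈ 1.4129e-5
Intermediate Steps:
o(U) = (-105 + U)/(2*U) (o(U) = (U + 15*(-7))/(U + U) = (U - 105)/((2*U)) = (-105 + U)*(1/(2*U)) = (-105 + U)/(2*U))
1/(o(497) + (-430174 + 500948)) = 1/((½)*(-105 + 497)/497 + (-430174 + 500948)) = 1/((½)*(1/497)*392 + 70774) = 1/(28/71 + 70774) = 1/(5024982/71) = 71/5024982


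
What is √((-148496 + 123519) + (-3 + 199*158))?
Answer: 3*√718 ≈ 80.387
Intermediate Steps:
√((-148496 + 123519) + (-3 + 199*158)) = √(-24977 + (-3 + 31442)) = √(-24977 + 31439) = √6462 = 3*√718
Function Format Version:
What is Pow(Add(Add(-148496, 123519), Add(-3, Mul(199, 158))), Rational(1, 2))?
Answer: Mul(3, Pow(718, Rational(1, 2))) ≈ 80.387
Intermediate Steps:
Pow(Add(Add(-148496, 123519), Add(-3, Mul(199, 158))), Rational(1, 2)) = Pow(Add(-24977, Add(-3, 31442)), Rational(1, 2)) = Pow(Add(-24977, 31439), Rational(1, 2)) = Pow(6462, Rational(1, 2)) = Mul(3, Pow(718, Rational(1, 2)))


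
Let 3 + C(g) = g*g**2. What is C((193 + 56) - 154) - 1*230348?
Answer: 627024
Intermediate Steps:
C(g) = -3 + g**3 (C(g) = -3 + g*g**2 = -3 + g**3)
C((193 + 56) - 154) - 1*230348 = (-3 + ((193 + 56) - 154)**3) - 1*230348 = (-3 + (249 - 154)**3) - 230348 = (-3 + 95**3) - 230348 = (-3 + 857375) - 230348 = 857372 - 230348 = 627024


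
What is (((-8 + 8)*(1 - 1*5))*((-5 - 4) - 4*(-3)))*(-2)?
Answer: 0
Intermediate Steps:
(((-8 + 8)*(1 - 1*5))*((-5 - 4) - 4*(-3)))*(-2) = ((0*(1 - 5))*(-9 + 12))*(-2) = ((0*(-4))*3)*(-2) = (0*3)*(-2) = 0*(-2) = 0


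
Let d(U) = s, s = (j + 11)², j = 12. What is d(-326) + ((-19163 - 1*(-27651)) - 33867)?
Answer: -24850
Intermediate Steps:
s = 529 (s = (12 + 11)² = 23² = 529)
d(U) = 529
d(-326) + ((-19163 - 1*(-27651)) - 33867) = 529 + ((-19163 - 1*(-27651)) - 33867) = 529 + ((-19163 + 27651) - 33867) = 529 + (8488 - 33867) = 529 - 25379 = -24850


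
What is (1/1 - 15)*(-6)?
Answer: 84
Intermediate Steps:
(1/1 - 15)*(-6) = (1 - 15)*(-6) = -14*(-6) = 84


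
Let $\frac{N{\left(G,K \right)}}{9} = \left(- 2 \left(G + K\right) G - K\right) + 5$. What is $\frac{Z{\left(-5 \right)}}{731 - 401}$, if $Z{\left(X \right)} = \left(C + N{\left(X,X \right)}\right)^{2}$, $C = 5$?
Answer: $\frac{129605}{66} \approx 1963.7$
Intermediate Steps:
$N{\left(G,K \right)} = 45 - 9 K + 9 G \left(- 2 G - 2 K\right)$ ($N{\left(G,K \right)} = 9 \left(\left(- 2 \left(G + K\right) G - K\right) + 5\right) = 9 \left(\left(\left(- 2 G - 2 K\right) G - K\right) + 5\right) = 9 \left(\left(G \left(- 2 G - 2 K\right) - K\right) + 5\right) = 9 \left(\left(- K + G \left(- 2 G - 2 K\right)\right) + 5\right) = 9 \left(5 - K + G \left(- 2 G - 2 K\right)\right) = 45 - 9 K + 9 G \left(- 2 G - 2 K\right)$)
$Z{\left(X \right)} = \left(50 - 36 X^{2} - 9 X\right)^{2}$ ($Z{\left(X \right)} = \left(5 - \left(-45 + 9 X + 18 X^{2} + 18 X X\right)\right)^{2} = \left(5 - \left(-45 + 9 X + 36 X^{2}\right)\right)^{2} = \left(50 - 36 X^{2} - 9 X\right)^{2}$)
$\frac{Z{\left(-5 \right)}}{731 - 401} = \frac{\left(-50 + 9 \left(-5\right) + 36 \left(-5\right)^{2}\right)^{2}}{731 - 401} = \frac{\left(-50 - 45 + 36 \cdot 25\right)^{2}}{330} = \frac{\left(-50 - 45 + 900\right)^{2}}{330} = \frac{805^{2}}{330} = \frac{1}{330} \cdot 648025 = \frac{129605}{66}$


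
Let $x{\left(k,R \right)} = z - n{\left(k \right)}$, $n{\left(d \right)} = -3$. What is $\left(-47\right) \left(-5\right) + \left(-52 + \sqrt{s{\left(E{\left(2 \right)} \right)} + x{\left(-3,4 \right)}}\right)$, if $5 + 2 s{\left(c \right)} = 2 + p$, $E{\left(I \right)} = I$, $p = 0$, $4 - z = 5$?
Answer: $183 + \frac{\sqrt{2}}{2} \approx 183.71$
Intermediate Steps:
$z = -1$ ($z = 4 - 5 = -1$)
$s{\left(c \right)} = - \frac{3}{2}$ ($s{\left(c \right)} = - \frac{5}{2} + \frac{2 + 0}{2} = - \frac{5}{2} + \frac{1}{2} \cdot 2 = - \frac{5}{2} + 1 = - \frac{3}{2}$)
$x{\left(k,R \right)} = 2$ ($x{\left(k,R \right)} = -1 - -3 = -1 + 3 = 2$)
$\left(-47\right) \left(-5\right) + \left(-52 + \sqrt{s{\left(E{\left(2 \right)} \right)} + x{\left(-3,4 \right)}}\right) = \left(-47\right) \left(-5\right) - \left(52 - \sqrt{- \frac{3}{2} + 2}\right) = 235 - \left(52 - \sqrt{\frac{1}{2}}\right) = 235 - \left(52 - \frac{\sqrt{2}}{2}\right) = 183 + \frac{\sqrt{2}}{2}$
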